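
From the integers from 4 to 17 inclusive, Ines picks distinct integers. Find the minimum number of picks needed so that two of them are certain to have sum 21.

A set avoiding the sum 21 can contain at most one of each pair {x, 21−x}.
The integers 11, …, 17 (7 of them) are such a set: any two sum to at least 11+12 = 23 > 21.
Any 8th integer completes one of the 7 pairs, so 8 choices force a sum of 21.

8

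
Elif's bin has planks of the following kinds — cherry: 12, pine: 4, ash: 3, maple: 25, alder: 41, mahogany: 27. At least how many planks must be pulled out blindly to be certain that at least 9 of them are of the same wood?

An adversary could hand out at most 8 planks per wood (pine, ash run out sooner): 8 + 4 + 3 + 8 + 8 + 8 = 39 planks and still no wood has 9.
One more plank lands in a wood already at 8, so 40 draws are enough and 39 are not.

40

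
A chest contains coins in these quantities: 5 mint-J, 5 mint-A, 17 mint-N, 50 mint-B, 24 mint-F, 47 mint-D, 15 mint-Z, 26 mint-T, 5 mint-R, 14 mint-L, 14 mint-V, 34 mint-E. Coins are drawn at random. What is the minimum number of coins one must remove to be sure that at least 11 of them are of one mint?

By the pigeonhole principle, put each drawn coin into a box by mint. The largest draw with every box below 11 takes min(count, 10) from each mint; mints with fewer than 10 contribute all they have.
Σ min(cᵢ, 10) = 5 + 5 + 10 + 10 + 10 + 10 + 10 + 10 + 5 + 10 + 10 + 10 = 105.
Draw number 105 + 1 = 106 must push one box to 11.

106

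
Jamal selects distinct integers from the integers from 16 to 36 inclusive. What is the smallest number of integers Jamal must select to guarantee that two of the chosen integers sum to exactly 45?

Two chosen integers sum to 45 exactly when both halves of some pair {x, 45−x} with 16 ≤ x ≤ 45−x ≤ 29 are chosen — 7 such pairs.
The remaining 7 elements (those with no distinct partner in range) can never complete a 45-sum, so the worst case takes all of them and one from each pair: 7 + 7 = 14.
The 15th integer has to be the second member of some pair, so 14 + 1 = 15.

15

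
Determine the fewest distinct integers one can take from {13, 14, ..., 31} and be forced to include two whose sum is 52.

15

A set avoiding the sum 52 can contain at most one of each pair {x, 52−x}, plus the 9 elements whose complement lies outside the range or equal to its own complement.
The integers 13, …, 26 (14 of them) are such a set: any two sum to at least 13+14 = 27 and at most 25+26 = 51 < 52.
Any 15th integer completes one of the 5 pairs, so 15 choices force a sum of 52.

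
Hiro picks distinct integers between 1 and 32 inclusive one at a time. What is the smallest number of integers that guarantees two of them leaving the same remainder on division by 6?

7

By the pigeonhole principle, the 6 residue classes mod 6 are the pigeonholes.
With 6 integers one could put 1 in each residue class and have no class reach 2.
The 7th integer pushes some class to 2, so 6·1 + 1 = 7.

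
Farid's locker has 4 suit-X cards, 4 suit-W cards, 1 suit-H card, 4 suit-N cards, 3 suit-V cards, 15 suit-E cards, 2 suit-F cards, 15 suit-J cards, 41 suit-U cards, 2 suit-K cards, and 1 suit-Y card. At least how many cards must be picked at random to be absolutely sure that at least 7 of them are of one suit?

40

An adversary could hand out at most 6 cards per suit (8 suits run out sooner): 4 + 4 + 1 + 4 + 3 + 6 + 2 + 6 + 6 + 2 + 1 = 39 cards and still no suit has 7.
Pigeonhole: one more card lands in a suit already at 6, so 40 draws are enough and 39 are not.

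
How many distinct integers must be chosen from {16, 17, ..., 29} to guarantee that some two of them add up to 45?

8

Group the elements by complementary pair {x, 45−x}: {16,29}, {17,28}, {18,27}, …, giving 7 two-element pairs.
By pigeonhole, treating each of those 7 groups as a pigeonhole, one can pick one integer per group — 7 integers — with no two summing to 45.
The 8th integer lands in an occupied pair, forcing a sum of 45.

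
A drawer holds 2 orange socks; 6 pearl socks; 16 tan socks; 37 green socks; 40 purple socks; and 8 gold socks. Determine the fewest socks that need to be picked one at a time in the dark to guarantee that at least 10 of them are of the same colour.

44

By pigeonhole, put each drawn sock into a box by colour. The largest draw with every box below 10 takes min(count, 9) from each colour; colours with fewer than 9 contribute all they have.
Σ min(cᵢ, 9) = 2 + 6 + 9 + 9 + 9 + 8 = 43.
Draw number 43 + 1 = 44 must push one box to 10.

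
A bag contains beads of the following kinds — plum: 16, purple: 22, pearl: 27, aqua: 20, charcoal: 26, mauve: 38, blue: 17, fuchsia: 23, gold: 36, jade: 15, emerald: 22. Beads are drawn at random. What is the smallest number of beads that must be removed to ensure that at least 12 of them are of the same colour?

122

An adversary could hand out at most 11 beads per colour: 11 + 11 + 11 + 11 + 11 + 11 + 11 + 11 + 11 + 11 + 11 = 121 beads and still no colour has 12.
One more bead lands in a colour already at 11, so 122 draws are enough and 121 are not.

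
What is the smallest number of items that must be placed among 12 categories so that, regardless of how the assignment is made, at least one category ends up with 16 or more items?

181

With 180 items one could put exactly 15 in each of the 12 categories, and no category would reach 16.
One more item must land in a category that already has 15, giving it 16.
So 12 × 15 + 1 = 181 items are required.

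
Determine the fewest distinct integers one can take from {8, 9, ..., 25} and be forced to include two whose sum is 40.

14

A set avoiding the sum 40 can contain at most one of each pair {x, 40−x}, plus the 8 elements whose complement lies outside the range or equal to its own complement.
The integers 8, …, 20 (13 of them) are such a set: any two sum to at least 8+9 = 17 and at most 19+20 = 39 < 40.
Pigeonhole: any 14th integer completes one of the 5 pairs, so 14 choices force a sum of 40.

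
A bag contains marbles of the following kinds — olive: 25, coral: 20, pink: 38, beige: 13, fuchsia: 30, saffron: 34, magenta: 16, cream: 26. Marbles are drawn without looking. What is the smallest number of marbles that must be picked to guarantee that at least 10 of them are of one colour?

73

An adversary could hand out at most 9 marbles per colour: 9 + 9 + 9 + 9 + 9 + 9 + 9 + 9 = 72 marbles and still no colour has 10.
Pigeonhole: one more marble lands in a colour already at 9, so 73 draws are enough and 72 are not.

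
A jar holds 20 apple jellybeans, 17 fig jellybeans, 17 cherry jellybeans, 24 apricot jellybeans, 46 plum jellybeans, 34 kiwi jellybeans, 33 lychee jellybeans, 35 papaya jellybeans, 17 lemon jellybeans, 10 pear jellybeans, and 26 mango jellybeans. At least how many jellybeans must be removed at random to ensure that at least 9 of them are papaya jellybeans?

In the worst case for collecting papaya jellybeans, every non-papaya jellybean comes out first.
There are 20 + 17 + 17 + 24 + 46 + 34 + 33 + 17 + 10 + 26 = 244 non-papaya jellybeans altogether.
After those, each further jellybean must be papaya, so 244 + 9 = 253 draws guarantee 9 papaya jellybeans.

253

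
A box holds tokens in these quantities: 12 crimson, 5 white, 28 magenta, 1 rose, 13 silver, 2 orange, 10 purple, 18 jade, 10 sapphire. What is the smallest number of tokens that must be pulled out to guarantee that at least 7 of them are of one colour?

Put each drawn token into a box by colour. The largest draw with every box below 7 takes min(count, 6) from each colour; colours with fewer than 6 contribute all they have.
Σ min(cᵢ, 6) = 6 + 5 + 6 + 1 + 6 + 2 + 6 + 6 + 6 = 44.
Draw number 44 + 1 = 45 must push one box to 7.

45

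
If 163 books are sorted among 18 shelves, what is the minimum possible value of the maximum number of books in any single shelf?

10

Pigeonhole: the 18 shelves are the holes and the 163 books are the pigeons.
If every shelf held at most 9 books, the total would be at most 18 × 9 = 162, which is less than 163.
So some shelf holds at least ⌈163/18⌉ = 10 books.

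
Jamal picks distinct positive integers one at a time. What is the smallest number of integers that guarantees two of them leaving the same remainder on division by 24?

By pigeonhole, the 24 residue classes mod 24 are the pigeonholes.
With 24 integers one could put 1 in each residue class and have no class reach 2.
The 25th integer pushes some class to 2, so 24·1 + 1 = 25.

25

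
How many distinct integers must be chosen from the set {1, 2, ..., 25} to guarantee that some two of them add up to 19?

Two chosen integers sum to 19 exactly when both halves of some pair {x, 19−x} with 1 ≤ x ≤ 19−x ≤ 18 are chosen — 9 such pairs.
The remaining 7 elements (those with no distinct partner in range) can never complete a 19-sum, so the worst case takes all of them and one from each pair: 7 + 9 = 16.
By pigeonhole, the 17th integer has to be the second member of some pair, so 16 + 1 = 17.

17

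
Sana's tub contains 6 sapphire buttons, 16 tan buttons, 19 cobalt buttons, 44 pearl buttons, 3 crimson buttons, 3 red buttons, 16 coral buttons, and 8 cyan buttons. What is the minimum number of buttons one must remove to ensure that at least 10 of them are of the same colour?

57

Pigeonhole: the 8 colours are the holes; the buttons drawn are the pigeons.
To avoid 10 of any one colour, the worst case takes at most 9 of each colour, or every button of a colour that has fewer than 9.
That gives 6 + 9 + 9 + 9 + 3 + 3 + 9 + 8 = 56 buttons with no colour reaching 10.
The next button forces some colour to 10, so 56 + 1 = 57.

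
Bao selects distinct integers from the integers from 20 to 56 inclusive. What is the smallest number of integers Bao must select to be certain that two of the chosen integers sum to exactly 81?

22

Group the elements by complementary pair {x, 81−x}: {25,56}, {26,55}, {27,54}, …, giving 16 two-element pairs and 5 integers whose partner 81−x falls outside [20,56].
By pigeonhole, treating each of those 21 groups as a pigeonhole, one can pick one integer per group — 21 integers — with no two summing to 81.
The 22nd integer lands in an occupied pair, forcing a sum of 81.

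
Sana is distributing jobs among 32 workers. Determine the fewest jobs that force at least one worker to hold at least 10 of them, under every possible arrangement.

289

With 288 jobs one could put exactly 9 in each of the 32 workers, and no worker would reach 10.
By the pigeonhole principle, one more job must land in a worker that already has 9, giving it 10.
So 32 × 9 + 1 = 289 jobs are required.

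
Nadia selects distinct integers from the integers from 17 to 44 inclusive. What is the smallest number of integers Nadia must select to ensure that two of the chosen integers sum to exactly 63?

Group the elements by complementary pair {x, 63−x}: {19,44}, {20,43}, {21,42}, …, giving 13 two-element pairs and 2 integers whose partner 63−x falls outside [17,44].
By the pigeonhole principle, treating each of those 15 groups as a pigeonhole, one can pick one integer per group — 15 integers — with no two summing to 63.
The 16th integer lands in an occupied pair, forcing a sum of 63.

16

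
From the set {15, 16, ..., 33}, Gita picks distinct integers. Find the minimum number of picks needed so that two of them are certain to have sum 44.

Group the elements by complementary pair {x, 44−x}: {15,29}, {16,28}, {17,27}, …, giving 7 two-element pairs; the single value 22 (it cannot pair with itself since the integers are distinct); and 4 integers whose partner 44−x falls outside [15,33].
By the pigeonhole principle, treating each of those 12 groups as a pigeonhole, one can pick one integer per group — 12 integers — with no two summing to 44.
The 13th integer lands in an occupied pair, forcing a sum of 44.

13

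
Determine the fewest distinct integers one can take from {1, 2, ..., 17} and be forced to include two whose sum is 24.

13

Two chosen integers sum to 24 exactly when both halves of some pair {x, 24−x} with 7 ≤ x ≤ 24−x ≤ 17 are chosen — 5 such pairs.
The remaining 7 elements (those with no distinct partner in range) can never complete a 24-sum, so the worst case takes all of them and one from each pair: 7 + 5 = 12.
The 13th integer has to be the second member of some pair, so 12 + 1 = 13.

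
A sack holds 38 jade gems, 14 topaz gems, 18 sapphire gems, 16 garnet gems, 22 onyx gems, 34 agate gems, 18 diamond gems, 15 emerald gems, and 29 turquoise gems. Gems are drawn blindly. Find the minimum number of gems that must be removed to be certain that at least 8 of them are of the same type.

64

Pigeonhole: put each drawn gem into a box by type. The largest draw with every box below 8 takes min(count, 7) from each type.
Σ min(cᵢ, 7) = 7 + 7 + 7 + 7 + 7 + 7 + 7 + 7 + 7 = 63.
Draw number 63 + 1 = 64 must push one box to 8.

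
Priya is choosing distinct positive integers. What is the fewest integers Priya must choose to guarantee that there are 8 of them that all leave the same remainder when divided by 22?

155

By the pigeonhole principle, the 22 residue classes mod 22 are the pigeonholes.
With 154 integers one could put 7 in each residue class and have no class reach 8.
The 155th integer pushes some class to 8, so 22·7 + 1 = 155.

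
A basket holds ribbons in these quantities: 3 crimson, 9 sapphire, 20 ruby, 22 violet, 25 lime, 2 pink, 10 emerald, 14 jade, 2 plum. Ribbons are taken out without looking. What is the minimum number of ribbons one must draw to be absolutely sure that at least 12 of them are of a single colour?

71

An adversary could hand out at most 11 ribbons per colour (5 colours run out sooner): 3 + 9 + 11 + 11 + 11 + 2 + 10 + 11 + 2 = 70 ribbons and still no colour has 12.
Pigeonhole: one more ribbon lands in a colour already at 11, so 71 draws are enough and 70 are not.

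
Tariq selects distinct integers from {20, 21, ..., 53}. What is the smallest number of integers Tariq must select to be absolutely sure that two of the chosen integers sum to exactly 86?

A set avoiding the sum 86 can contain at most one of each pair {x, 86−x}, plus the 14 elements whose complement lies outside the range or equal to its own complement.
The integers 20, …, 43 (24 of them) are such a set: any two sum to at least 20+21 = 41 and at most 42+43 = 85 < 86.
Any 25th integer completes one of the 10 pairs, so 25 choices force a sum of 86.

25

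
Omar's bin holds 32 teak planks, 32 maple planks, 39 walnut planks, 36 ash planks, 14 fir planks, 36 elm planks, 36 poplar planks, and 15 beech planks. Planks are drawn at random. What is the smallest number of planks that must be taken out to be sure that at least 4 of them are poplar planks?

In the worst case for collecting poplar planks, every non-poplar plank comes out first.
There are 32 + 32 + 39 + 36 + 14 + 36 + 15 = 204 non-poplar planks altogether.
After those, each further plank must be poplar, so 204 + 4 = 208 draws guarantee 4 poplar planks.

208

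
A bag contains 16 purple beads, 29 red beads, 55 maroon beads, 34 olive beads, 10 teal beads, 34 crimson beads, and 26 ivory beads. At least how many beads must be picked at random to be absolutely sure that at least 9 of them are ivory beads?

187

In the worst case for collecting ivory beads, every non-ivory bead comes out first.
There are 16 + 29 + 55 + 34 + 10 + 34 = 178 non-ivory beads altogether.
After those, each further bead must be ivory, so 178 + 9 = 187 draws guarantee 9 ivory beads.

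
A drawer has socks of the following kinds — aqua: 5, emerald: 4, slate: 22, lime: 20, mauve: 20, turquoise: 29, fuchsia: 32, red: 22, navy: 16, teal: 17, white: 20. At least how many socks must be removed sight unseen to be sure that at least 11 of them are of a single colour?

Put each drawn sock into a box by colour. The largest draw with every box below 11 takes min(count, 10) from each colour; colours with fewer than 10 contribute all they have.
Σ min(cᵢ, 10) = 5 + 4 + 10 + 10 + 10 + 10 + 10 + 10 + 10 + 10 + 10 = 99.
Draw number 99 + 1 = 100 must push one box to 11.

100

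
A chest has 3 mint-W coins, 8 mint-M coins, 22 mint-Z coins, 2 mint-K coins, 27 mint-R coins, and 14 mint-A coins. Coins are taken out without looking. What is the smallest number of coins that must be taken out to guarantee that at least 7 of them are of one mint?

30

An adversary could hand out at most 6 coins per mint (mint-W, mint-K run out sooner): 3 + 6 + 6 + 2 + 6 + 6 = 29 coins and still no mint has 7.
By pigeonhole, one more coin lands in a mint already at 6, so 30 draws are enough and 29 are not.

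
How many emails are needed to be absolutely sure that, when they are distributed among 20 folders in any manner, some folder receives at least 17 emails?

With 320 emails one could put exactly 16 in each of the 20 folders, and no folder would reach 17.
One more email must land in a folder that already has 16, giving it 17.
So 20 × 16 + 1 = 321 emails are required.

321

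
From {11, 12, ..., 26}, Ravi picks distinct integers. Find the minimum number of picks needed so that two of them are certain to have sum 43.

Two chosen integers sum to 43 exactly when both halves of some pair {x, 43−x} with 17 ≤ x ≤ 43−x ≤ 26 are chosen — 5 such pairs.
The remaining 6 elements (those with no distinct partner in range) can never complete a 43-sum, so the worst case takes all of them and one from each pair: 6 + 5 = 11.
The 12th integer has to be the second member of some pair, so 11 + 1 = 12.

12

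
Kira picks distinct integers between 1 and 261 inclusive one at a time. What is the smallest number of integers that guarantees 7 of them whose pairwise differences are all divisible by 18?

Integers whose pairwise differences are multiples of 18 are exactly those sharing a remainder mod 18. The 18 residue classes mod 18 are the pigeonholes.
With 108 integers one could put 6 in each residue class and have no class reach 7.
The 109th integer pushes some class to 7, so 18·6 + 1 = 109.

109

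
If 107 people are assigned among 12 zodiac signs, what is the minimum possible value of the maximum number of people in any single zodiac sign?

9

By pigeonhole, the 12 zodiac signs are the holes and the 107 people are the pigeons.
If every zodiac sign held at most 8 people, the total would be at most 12 × 8 = 96, which is less than 107.
So some zodiac sign holds at least ⌈107/12⌉ = 9 people.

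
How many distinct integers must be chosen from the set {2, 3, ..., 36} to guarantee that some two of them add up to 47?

Group the elements by complementary pair {x, 47−x}: {11,36}, {12,35}, {13,34}, …, giving 13 two-element pairs and 9 integers whose partner 47−x falls outside [2,36].
Pigeonhole: treating each of those 22 groups as a pigeonhole, one can pick one integer per group — 22 integers — with no two summing to 47.
The 23rd integer lands in an occupied pair, forcing a sum of 47.

23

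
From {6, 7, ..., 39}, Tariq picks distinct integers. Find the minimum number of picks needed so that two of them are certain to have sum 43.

Two chosen integers sum to 43 exactly when both halves of some pair {x, 43−x} with 6 ≤ x ≤ 43−x ≤ 37 are chosen — 16 such pairs.
The remaining 2 elements (those with no distinct partner in range) can never complete a 43-sum, so the worst case takes all of them and one from each pair: 2 + 16 = 18.
Pigeonhole: the 19th integer has to be the second member of some pair, so 18 + 1 = 19.

19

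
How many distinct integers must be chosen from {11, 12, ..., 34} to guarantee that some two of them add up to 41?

A set avoiding the sum 41 can contain at most one of each pair {x, 41−x}, plus the 4 elements whose complement lies outside the range.
The integers 21, …, 34 (14 of them) are such a set: any two sum to at least 21+22 = 43 > 41.
Any 15th integer completes one of the 10 pairs, so 15 choices force a sum of 41.

15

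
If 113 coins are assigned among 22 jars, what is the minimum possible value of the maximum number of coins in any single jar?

6

The 22 jars are the holes and the 113 coins are the pigeons.
If every jar held at most 5 coins, the total would be at most 22 × 5 = 110, which is less than 113.
So some jar holds at least ⌈113/22⌉ = 6 coins.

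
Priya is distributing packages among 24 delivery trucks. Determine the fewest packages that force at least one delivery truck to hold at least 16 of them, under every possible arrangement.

With 360 packages one could put exactly 15 in each of the 24 delivery trucks, and no delivery truck would reach 16.
One more package must land in a delivery truck that already has 15, giving it 16.
So 24 × 15 + 1 = 361 packages are required.

361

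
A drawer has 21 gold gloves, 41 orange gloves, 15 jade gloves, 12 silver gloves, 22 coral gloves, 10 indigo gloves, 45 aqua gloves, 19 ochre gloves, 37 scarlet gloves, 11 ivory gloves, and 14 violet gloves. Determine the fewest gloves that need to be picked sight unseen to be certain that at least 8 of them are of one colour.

Pigeonhole: the 11 colours are the holes; the gloves drawn are the pigeons.
To avoid 8 of any one colour, the worst case takes at most 7 of each colour.
That gives 7 + 7 + 7 + 7 + 7 + 7 + 7 + 7 + 7 + 7 + 7 = 77 gloves with no colour reaching 8.
The next glove forces some colour to 8, so 77 + 1 = 78.

78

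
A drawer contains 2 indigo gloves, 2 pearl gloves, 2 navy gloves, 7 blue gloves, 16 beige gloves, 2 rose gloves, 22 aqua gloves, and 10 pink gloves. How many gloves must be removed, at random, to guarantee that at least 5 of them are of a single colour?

By pigeonhole, put each drawn glove into a box by colour. The largest draw with every box below 5 takes min(count, 4) from each colour; colours with fewer than 4 contribute all they have.
Σ min(cᵢ, 4) = 2 + 2 + 2 + 4 + 4 + 2 + 4 + 4 = 24.
Draw number 24 + 1 = 25 must push one box to 5.

25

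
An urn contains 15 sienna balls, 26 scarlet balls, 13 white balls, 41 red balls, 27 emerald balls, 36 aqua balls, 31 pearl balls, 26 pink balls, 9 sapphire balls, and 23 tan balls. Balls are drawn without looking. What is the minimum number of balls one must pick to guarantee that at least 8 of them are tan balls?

232

In the worst case for collecting tan balls, every non-tan ball comes out first.
There are 15 + 26 + 13 + 41 + 27 + 36 + 31 + 26 + 9 = 224 non-tan balls altogether.
After those, each further ball must be tan, so 224 + 8 = 232 draws guarantee 8 tan balls.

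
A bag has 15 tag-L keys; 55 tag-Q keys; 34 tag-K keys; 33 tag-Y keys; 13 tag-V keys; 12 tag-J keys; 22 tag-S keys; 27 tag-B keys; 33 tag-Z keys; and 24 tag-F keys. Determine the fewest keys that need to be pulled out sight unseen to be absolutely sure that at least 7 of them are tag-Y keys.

In the worst case for collecting tag-Y keys, every non-tag-Y key comes out first.
There are 15 + 55 + 34 + 13 + 12 + 22 + 27 + 33 + 24 = 235 non-tag-Y keys altogether.
After those, each further key must be tag-Y, so 235 + 7 = 242 draws guarantee 7 tag-Y keys.

242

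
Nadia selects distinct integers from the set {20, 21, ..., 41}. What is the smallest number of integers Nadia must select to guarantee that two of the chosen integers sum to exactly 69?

A set avoiding the sum 69 can contain at most one of each pair {x, 69−x}, plus the 8 elements whose complement lies outside the range.
The integers 20, …, 34 (15 of them) are such a set: any two sum to at least 20+21 = 41 and at most 33+34 = 67 < 69.
Pigeonhole: any 16th integer completes one of the 7 pairs, so 16 choices force a sum of 69.

16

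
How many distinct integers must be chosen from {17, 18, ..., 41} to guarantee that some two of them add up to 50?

18

Group the elements by complementary pair {x, 50−x}: {17,33}, {18,32}, {19,31}, …, giving 8 two-element pairs, the single value 25 (it cannot pair with itself since the integers are distinct), and 8 integers whose partner 50−x falls outside [17,41].
Treating each of those 17 groups as a pigeonhole, one can pick one integer per group — 17 integers — with no two summing to 50.
The 18th integer lands in an occupied pair, forcing a sum of 50.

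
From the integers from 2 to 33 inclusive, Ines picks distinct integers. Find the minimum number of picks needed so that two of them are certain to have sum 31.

19

A set avoiding the sum 31 can contain at most one of each pair {x, 31−x}, plus the 4 elements whose complement lies outside the range.
The integers 16, …, 33 (18 of them) are such a set: any two sum to at least 16+17 = 33 > 31.
Any 19th integer completes one of the 14 pairs, so 19 choices force a sum of 31.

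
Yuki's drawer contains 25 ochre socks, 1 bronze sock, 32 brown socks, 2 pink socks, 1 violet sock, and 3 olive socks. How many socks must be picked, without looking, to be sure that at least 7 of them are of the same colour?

20

Pigeonhole: the 6 colours are the holes; the socks drawn are the pigeons.
To avoid 7 of any one colour, the worst case takes at most 6 of each colour, or every sock of a colour that has fewer than 6.
That gives 6 + 1 + 6 + 2 + 1 + 3 = 19 socks with no colour reaching 7.
The next sock forces some colour to 7, so 19 + 1 = 20.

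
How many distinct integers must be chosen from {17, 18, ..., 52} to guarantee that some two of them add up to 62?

A set avoiding the sum 62 can contain at most one of each pair {x, 62−x}, plus the 8 elements whose complement lies outside the range or equal to its own complement.
The integers 31, …, 52 (22 of them) are such a set: any two sum to at least 31+32 = 63 > 62.
By pigeonhole, any 23rd integer completes one of the 14 pairs, so 23 choices force a sum of 62.

23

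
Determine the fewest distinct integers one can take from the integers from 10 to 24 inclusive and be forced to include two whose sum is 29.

Group the elements by complementary pair {x, 29−x}: {10,19}, {11,18}, {12,17}, …, giving 5 two-element pairs and 5 integers whose partner 29−x falls outside [10,24].
By the pigeonhole principle, treating each of those 10 groups as a pigeonhole, one can pick one integer per group — 10 integers — with no two summing to 29.
The 11th integer lands in an occupied pair, forcing a sum of 29.

11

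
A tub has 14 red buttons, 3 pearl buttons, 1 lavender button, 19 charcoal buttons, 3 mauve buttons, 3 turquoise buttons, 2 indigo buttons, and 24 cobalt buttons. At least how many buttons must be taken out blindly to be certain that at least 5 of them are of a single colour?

25

An adversary could hand out at most 4 buttons per colour (5 colours run out sooner): 4 + 3 + 1 + 4 + 3 + 3 + 2 + 4 = 24 buttons and still no colour has 5.
Pigeonhole: one more button lands in a colour already at 4, so 25 draws are enough and 24 are not.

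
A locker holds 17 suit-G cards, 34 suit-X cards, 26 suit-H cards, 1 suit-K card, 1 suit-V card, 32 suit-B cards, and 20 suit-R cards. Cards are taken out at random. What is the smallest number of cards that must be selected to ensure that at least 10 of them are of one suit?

48

Put each drawn card into a box by suit. The largest draw with every box below 10 takes min(count, 9) from each suit; suits with fewer than 9 contribute all they have.
Σ min(cᵢ, 9) = 9 + 9 + 9 + 1 + 1 + 9 + 9 = 47.
Draw number 47 + 1 = 48 must push one box to 10.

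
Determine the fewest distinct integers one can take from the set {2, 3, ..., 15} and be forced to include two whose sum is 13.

A set avoiding the sum 13 can contain at most one of each pair {x, 13−x}, plus the 4 elements whose complement lies outside the range.
The integers 7, …, 15 (9 of them) are such a set: any two sum to at least 7+8 = 15 > 13.
Any 10th integer completes one of the 5 pairs, so 10 choices force a sum of 13.

10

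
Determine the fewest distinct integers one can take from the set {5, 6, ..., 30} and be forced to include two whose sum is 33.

Group the elements by complementary pair {x, 33−x}: {5,28}, {6,27}, {7,26}, …, giving 12 two-element pairs and 2 integers whose partner 33−x falls outside [5,30].
By the pigeonhole principle, treating each of those 14 groups as a pigeonhole, one can pick one integer per group — 14 integers — with no two summing to 33.
The 15th integer lands in an occupied pair, forcing a sum of 33.

15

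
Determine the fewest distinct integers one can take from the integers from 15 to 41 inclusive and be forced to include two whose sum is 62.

18

A set avoiding the sum 62 can contain at most one of each pair {x, 62−x}, plus the 7 elements whose complement lies outside the range or equal to its own complement.
The integers 15, …, 31 (17 of them) are such a set: any two sum to at least 15+16 = 31 and at most 30+31 = 61 < 62.
Any 18th integer completes one of the 10 pairs, so 18 choices force a sum of 62.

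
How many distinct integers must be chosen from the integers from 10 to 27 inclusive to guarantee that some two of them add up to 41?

Two chosen integers sum to 41 exactly when both halves of some pair {x, 41−x} with 14 ≤ x ≤ 41−x ≤ 27 are chosen — 7 such pairs.
The remaining 4 elements (those with no distinct partner in range) can never complete a 41-sum, so the worst case takes all of them and one from each pair: 4 + 7 = 11.
The 12th integer has to be the second member of some pair, so 11 + 1 = 12.

12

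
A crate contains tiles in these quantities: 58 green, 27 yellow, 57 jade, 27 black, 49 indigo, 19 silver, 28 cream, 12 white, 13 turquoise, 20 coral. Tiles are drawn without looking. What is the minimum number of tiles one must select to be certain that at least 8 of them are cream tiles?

290

In the worst case for collecting cream tiles, every non-cream tile comes out first.
There are 58 + 27 + 57 + 27 + 49 + 19 + 12 + 13 + 20 = 282 non-cream tiles altogether.
After those, each further tile must be cream, so 282 + 8 = 290 draws guarantee 8 cream tiles.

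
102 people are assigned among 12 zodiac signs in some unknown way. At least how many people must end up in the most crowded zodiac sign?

By pigeonhole, the 12 zodiac signs are the holes and the 102 people are the pigeons.
If every zodiac sign held at most 8 people, the total would be at most 12 × 8 = 96, which is less than 102.
So some zodiac sign holds at least ⌈102/12⌉ = 9 people.

9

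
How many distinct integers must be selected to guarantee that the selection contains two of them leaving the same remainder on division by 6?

By the pigeonhole principle, the 6 residue classes mod 6 are the pigeonholes.
With 6 integers one could put 1 in each residue class and have no class reach 2.
The 7th integer pushes some class to 2, so 6·1 + 1 = 7.

7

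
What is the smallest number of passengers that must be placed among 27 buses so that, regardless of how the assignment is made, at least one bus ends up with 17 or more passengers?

433

With 432 passengers one could put exactly 16 in each of the 27 buses, and no bus would reach 17.
By pigeonhole, one more passenger must land in a bus that already has 16, giving it 17.
So 27 × 16 + 1 = 433 passengers are required.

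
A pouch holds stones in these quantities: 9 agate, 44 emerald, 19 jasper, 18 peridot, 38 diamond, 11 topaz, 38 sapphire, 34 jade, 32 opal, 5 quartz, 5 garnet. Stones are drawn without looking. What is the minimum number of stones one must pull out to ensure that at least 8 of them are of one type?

74

Put each drawn stone into a box by type. The largest draw with every box below 8 takes min(count, 7) from each type; types with fewer than 7 contribute all they have.
Σ min(cᵢ, 7) = 7 + 7 + 7 + 7 + 7 + 7 + 7 + 7 + 7 + 5 + 5 = 73.
Draw number 73 + 1 = 74 must push one box to 8.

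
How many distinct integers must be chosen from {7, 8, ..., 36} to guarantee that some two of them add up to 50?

Group the elements by complementary pair {x, 50−x}: {14,36}, {15,35}, {16,34}, …, giving 11 two-element pairs, the single value 25 (it cannot pair with itself since the integers are distinct), and 7 integers whose partner 50−x falls outside [7,36].
By pigeonhole, treating each of those 19 groups as a pigeonhole, one can pick one integer per group — 19 integers — with no two summing to 50.
The 20th integer lands in an occupied pair, forcing a sum of 50.

20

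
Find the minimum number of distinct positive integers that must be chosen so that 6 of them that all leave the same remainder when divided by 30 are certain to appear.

The 30 residue classes mod 30 are the pigeonholes.
With 150 integers one could put 5 in each residue class and have no class reach 6.
The 151st integer pushes some class to 6, so 30·5 + 1 = 151.

151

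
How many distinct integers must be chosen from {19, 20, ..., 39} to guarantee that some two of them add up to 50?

16

A set avoiding the sum 50 can contain at most one of each pair {x, 50−x}, plus the 9 elements whose complement lies outside the range or equal to its own complement.
The integers 25, …, 39 (15 of them) are such a set: any two sum to at least 25+26 = 51 > 50.
By pigeonhole, any 16th integer completes one of the 6 pairs, so 16 choices force a sum of 50.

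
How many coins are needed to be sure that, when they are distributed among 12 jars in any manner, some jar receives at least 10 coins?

109

With 108 coins one could put exactly 9 in each of the 12 jars, and no jar would reach 10.
By pigeonhole, one more coin must land in a jar that already has 9, giving it 10.
So 12 × 9 + 1 = 109 coins are required.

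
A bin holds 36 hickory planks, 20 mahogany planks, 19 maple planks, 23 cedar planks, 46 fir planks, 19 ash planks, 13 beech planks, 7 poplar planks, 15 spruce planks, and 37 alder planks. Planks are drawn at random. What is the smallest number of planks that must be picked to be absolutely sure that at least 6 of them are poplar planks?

234

In the worst case for collecting poplar planks, every non-poplar plank comes out first.
There are 36 + 20 + 19 + 23 + 46 + 19 + 13 + 15 + 37 = 228 non-poplar planks altogether.
After those, each further plank must be poplar, so 228 + 6 = 234 draws guarantee 6 poplar planks.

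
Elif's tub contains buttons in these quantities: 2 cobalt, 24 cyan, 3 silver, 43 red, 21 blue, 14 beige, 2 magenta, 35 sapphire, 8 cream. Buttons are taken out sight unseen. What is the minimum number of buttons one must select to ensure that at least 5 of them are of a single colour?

By pigeonhole, the 9 colours are the holes; the buttons drawn are the pigeons.
To avoid 5 of any one colour, the worst case takes at most 4 of each colour, or every button of a colour that has fewer than 4.
That gives 2 + 4 + 3 + 4 + 4 + 4 + 2 + 4 + 4 = 31 buttons with no colour reaching 5.
The next button forces some colour to 5, so 31 + 1 = 32.

32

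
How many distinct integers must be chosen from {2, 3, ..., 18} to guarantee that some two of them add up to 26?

Group the elements by complementary pair {x, 26−x}: {8,18}, {9,17}, {10,16}, …, giving 5 two-element pairs, the single value 13 (it cannot pair with itself since the integers are distinct), and 6 integers whose partner 26−x falls outside [2,18].
Treating each of those 12 groups as a pigeonhole, one can pick one integer per group — 12 integers — with no two summing to 26.
The 13th integer lands in an occupied pair, forcing a sum of 26.

13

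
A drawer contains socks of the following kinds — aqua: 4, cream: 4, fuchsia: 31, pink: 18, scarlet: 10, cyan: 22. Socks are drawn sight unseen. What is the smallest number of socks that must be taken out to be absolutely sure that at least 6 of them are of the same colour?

29

By pigeonhole, put each drawn sock into a box by colour. The largest draw with every box below 6 takes min(count, 5) from each colour; colours with fewer than 5 contribute all they have.
Σ min(cᵢ, 5) = 4 + 4 + 5 + 5 + 5 + 5 = 28.
Draw number 28 + 1 = 29 must push one box to 6.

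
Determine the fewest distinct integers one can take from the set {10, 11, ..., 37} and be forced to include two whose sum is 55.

Two chosen integers sum to 55 exactly when both halves of some pair {x, 55−x} with 18 ≤ x ≤ 55−x ≤ 37 are chosen — 10 such pairs.
The remaining 8 elements (those with no distinct partner in range) can never complete a 55-sum, so the worst case takes all of them and one from each pair: 8 + 10 = 18.
The 19th integer has to be the second member of some pair, so 18 + 1 = 19.

19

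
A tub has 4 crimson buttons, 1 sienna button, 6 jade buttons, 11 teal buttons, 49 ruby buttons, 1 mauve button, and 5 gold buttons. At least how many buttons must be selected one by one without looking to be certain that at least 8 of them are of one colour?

By the pigeonhole principle, the 7 colours are the holes; the buttons drawn are the pigeons.
To avoid 8 of any one colour, the worst case takes at most 7 of each colour, or every button of a colour that has fewer than 7.
That gives 4 + 1 + 6 + 7 + 7 + 1 + 5 = 31 buttons with no colour reaching 8.
The next button forces some colour to 8, so 31 + 1 = 32.

32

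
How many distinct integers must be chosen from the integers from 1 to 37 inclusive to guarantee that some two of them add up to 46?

A set avoiding the sum 46 can contain at most one of each pair {x, 46−x}, plus the 9 elements whose complement lies outside the range or equal to its own complement.
The integers 1, …, 23 (23 of them) are such a set: any two sum to at least 1+2 = 3 and at most 22+23 = 45 < 46.
By the pigeonhole principle, any 24th integer completes one of the 14 pairs, so 24 choices force a sum of 46.

24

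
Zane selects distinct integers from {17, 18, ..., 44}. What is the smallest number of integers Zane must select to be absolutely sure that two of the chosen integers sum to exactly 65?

17

Two chosen integers sum to 65 exactly when both halves of some pair {x, 65−x} with 21 ≤ x ≤ 65−x ≤ 44 are chosen — 12 such pairs.
The remaining 4 elements (those with no distinct partner in range) can never complete a 65-sum, so the worst case takes all of them and one from each pair: 4 + 12 = 16.
By the pigeonhole principle, the 17th integer has to be the second member of some pair, so 16 + 1 = 17.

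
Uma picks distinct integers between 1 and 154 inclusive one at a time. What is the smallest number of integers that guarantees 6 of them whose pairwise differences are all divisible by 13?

66

Integers whose pairwise differences are multiples of 13 are exactly those sharing a remainder mod 13. The 13 residue classes mod 13 are the pigeonholes.
With 65 integers one could put 5 in each residue class and have no class reach 6.
The 66th integer pushes some class to 6, so 13·5 + 1 = 66.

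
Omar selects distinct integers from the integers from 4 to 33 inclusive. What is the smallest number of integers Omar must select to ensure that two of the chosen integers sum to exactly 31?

19

A set avoiding the sum 31 can contain at most one of each pair {x, 31−x}, plus the 6 elements whose complement lies outside the range.
The integers 16, …, 33 (18 of them) are such a set: any two sum to at least 16+17 = 33 > 31.
Any 19th integer completes one of the 12 pairs, so 19 choices force a sum of 31.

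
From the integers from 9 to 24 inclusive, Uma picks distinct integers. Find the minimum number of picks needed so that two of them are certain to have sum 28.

12

A set avoiding the sum 28 can contain at most one of each pair {x, 28−x}, plus the 6 elements whose complement lies outside the range or equal to its own complement.
The integers 14, …, 24 (11 of them) are such a set: any two sum to at least 14+15 = 29 > 28.
Any 12th integer completes one of the 5 pairs, so 12 choices force a sum of 28.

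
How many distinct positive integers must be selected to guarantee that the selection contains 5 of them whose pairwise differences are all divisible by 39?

Integers whose pairwise differences are multiples of 39 are exactly those sharing a remainder mod 39. By the pigeonhole principle, the 39 residue classes mod 39 are the pigeonholes.
With 156 integers one could put 4 in each residue class and have no class reach 5.
The 157th integer pushes some class to 5, so 39·4 + 1 = 157.

157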